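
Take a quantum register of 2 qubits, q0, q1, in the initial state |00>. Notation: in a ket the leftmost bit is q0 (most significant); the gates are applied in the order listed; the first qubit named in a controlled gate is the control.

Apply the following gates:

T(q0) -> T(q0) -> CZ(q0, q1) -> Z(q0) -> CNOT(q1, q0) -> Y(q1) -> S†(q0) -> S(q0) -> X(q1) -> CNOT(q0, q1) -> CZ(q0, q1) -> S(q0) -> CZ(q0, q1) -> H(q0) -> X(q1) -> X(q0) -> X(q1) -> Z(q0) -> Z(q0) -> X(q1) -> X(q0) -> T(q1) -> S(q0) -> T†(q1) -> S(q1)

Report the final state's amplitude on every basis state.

The final amplitudes are 0 on |00>, -sqrt(2)/2 on |01>, 0 on |10>, -sqrt(2)*I/2 on |11>. Key observation: steps 16-21 multiply out to the identity, so the circuit reduces to the remaining gates.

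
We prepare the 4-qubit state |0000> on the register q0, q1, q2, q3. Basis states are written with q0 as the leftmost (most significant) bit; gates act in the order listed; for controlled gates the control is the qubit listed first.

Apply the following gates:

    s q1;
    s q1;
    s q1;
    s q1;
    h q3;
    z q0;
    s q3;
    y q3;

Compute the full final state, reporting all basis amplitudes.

The final amplitudes are sqrt(2)/2 on |0000>, sqrt(2)*I/2 on |0001>, and 0 on every other basis state. Key observation: gates 1-4 undo each other exactly, leaving only the rest of the circuit to track.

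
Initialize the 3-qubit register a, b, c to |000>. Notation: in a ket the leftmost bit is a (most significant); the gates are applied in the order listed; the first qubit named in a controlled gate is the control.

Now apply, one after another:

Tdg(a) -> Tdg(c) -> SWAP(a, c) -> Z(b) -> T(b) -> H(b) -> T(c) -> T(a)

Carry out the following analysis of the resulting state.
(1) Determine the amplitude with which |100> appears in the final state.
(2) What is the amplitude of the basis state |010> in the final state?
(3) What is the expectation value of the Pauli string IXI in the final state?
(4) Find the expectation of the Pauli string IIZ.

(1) The final state's coefficient on |100> equals 0.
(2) The final state's coefficient on |010> equals sqrt(2)/2.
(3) In the final state, IXI has expectation 1.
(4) The expectation value of IIZ is 1.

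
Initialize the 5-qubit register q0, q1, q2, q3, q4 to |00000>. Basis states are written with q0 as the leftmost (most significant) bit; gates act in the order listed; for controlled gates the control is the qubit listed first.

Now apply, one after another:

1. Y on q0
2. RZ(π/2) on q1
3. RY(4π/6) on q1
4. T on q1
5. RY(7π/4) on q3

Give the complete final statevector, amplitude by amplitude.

The resulting statevector has amplitude -sqrt(sqrt(2) + 2)*exp(I*pi/4)/4 on |10000>, sqrt(2 - sqrt(2))*exp(I*pi/4)/4 on |10010>, -I*sqrt(3*sqrt(2) + 6)/4 on |11000>, I*sqrt(6 - 3*sqrt(2))/4 on |11010>, and 0 on every other basis state.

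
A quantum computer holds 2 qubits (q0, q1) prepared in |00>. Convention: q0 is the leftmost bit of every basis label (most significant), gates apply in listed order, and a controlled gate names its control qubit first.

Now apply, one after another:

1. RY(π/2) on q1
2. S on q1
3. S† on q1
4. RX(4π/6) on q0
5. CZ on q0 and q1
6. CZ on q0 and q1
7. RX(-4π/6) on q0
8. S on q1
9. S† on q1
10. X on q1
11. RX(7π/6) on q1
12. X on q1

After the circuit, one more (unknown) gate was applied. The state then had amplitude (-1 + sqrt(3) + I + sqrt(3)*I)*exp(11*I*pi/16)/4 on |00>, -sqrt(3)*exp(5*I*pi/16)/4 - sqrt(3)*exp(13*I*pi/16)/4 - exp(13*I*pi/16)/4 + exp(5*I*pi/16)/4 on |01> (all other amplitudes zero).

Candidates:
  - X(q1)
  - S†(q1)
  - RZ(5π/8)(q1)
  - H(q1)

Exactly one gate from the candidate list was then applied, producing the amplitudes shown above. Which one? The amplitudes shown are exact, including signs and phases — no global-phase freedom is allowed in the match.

It was RZ(5π/8)(q1) that produced the state shown. Key observation: steps 2-9 multiply out to the identity, so the circuit reduces to the remaining gates.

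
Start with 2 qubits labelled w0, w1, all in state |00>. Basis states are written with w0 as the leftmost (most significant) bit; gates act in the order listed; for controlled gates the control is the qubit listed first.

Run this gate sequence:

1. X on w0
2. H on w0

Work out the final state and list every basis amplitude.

After the circuit, the state carries amplitude sqrt(2)/2 on |00>, 0 on |01>, -sqrt(2)/2 on |10>, 0 on |11>.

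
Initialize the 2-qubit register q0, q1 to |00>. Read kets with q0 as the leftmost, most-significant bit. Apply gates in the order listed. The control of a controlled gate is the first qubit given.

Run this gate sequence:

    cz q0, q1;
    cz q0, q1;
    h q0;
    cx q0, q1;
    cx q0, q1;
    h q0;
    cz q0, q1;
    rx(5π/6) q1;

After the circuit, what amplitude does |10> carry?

The amplitude on |10> is 0.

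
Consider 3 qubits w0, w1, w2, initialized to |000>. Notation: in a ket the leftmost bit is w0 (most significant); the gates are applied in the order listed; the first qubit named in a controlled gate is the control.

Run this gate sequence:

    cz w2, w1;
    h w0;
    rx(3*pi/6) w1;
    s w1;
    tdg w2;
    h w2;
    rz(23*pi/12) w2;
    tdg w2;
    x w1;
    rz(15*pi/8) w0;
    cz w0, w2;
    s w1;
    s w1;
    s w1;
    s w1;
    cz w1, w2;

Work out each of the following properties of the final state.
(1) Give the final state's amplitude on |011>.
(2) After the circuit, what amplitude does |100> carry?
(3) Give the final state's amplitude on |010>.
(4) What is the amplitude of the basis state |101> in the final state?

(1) |011> carries amplitude sqrt(2)*exp(37*I*pi/48)/4 in the final state. Key observation: gates 12-15 undo each other exactly, leaving only the rest of the circuit to track.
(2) |100> carries amplitude -sqrt(2)*exp(47*I*pi/48)/4 in the final state.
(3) The amplitude on |010> is sqrt(2)*exp(5*I*pi/48)/4.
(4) The final state's coefficient on |101> equals sqrt(2)*exp(31*I*pi/48)/4.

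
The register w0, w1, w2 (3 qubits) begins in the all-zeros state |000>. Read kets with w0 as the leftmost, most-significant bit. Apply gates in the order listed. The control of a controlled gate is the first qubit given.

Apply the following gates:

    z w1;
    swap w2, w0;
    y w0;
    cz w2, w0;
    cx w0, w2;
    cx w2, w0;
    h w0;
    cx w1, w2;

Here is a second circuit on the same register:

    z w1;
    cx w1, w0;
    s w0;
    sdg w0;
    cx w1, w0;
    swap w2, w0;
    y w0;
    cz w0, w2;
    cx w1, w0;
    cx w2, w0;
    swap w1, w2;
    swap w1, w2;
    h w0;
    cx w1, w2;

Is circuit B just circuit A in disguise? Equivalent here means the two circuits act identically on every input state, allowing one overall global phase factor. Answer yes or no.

No — the two circuits implement different unitaries, even allowing a global phase.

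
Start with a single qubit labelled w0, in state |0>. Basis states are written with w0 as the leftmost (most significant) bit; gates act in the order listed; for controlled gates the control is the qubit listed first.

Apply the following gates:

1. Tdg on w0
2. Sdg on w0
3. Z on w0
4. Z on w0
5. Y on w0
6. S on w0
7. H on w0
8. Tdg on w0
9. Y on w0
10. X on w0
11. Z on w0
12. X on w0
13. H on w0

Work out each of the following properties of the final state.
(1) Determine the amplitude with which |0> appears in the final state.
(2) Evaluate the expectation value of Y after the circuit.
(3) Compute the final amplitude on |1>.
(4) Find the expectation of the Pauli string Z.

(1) |0> carries amplitude -I/2 + exp(I*pi/4)/2 in the final state.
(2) The observable Y averages to sqrt(2)/2.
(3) |1> carries amplitude exp(I*pi/4)/2 + I/2 in the final state.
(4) The observable Z averages to -sqrt(2)/2.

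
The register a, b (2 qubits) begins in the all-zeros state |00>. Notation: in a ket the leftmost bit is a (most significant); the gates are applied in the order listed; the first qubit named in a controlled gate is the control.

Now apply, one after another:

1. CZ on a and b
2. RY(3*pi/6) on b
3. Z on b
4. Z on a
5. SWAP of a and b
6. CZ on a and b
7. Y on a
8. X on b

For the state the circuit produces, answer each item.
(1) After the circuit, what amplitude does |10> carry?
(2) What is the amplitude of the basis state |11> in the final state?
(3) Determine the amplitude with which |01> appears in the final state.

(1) |10> carries amplitude 0 in the final state.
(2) The amplitude on |11> is sqrt(2)*I/2.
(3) The final state's coefficient on |01> equals sqrt(2)*I/2.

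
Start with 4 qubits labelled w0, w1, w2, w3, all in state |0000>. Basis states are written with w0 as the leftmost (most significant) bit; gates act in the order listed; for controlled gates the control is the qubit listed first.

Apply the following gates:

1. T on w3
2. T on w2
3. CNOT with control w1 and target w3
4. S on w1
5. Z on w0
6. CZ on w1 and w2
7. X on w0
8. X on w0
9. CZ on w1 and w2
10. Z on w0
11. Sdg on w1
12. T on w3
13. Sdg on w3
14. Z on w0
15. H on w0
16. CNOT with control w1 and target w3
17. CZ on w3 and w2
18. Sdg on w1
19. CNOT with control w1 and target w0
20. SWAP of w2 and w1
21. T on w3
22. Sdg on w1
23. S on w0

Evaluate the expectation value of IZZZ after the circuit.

The observable IZZZ averages to 1. Key observation: gates 4-11 undo each other exactly, leaving only the rest of the circuit to track.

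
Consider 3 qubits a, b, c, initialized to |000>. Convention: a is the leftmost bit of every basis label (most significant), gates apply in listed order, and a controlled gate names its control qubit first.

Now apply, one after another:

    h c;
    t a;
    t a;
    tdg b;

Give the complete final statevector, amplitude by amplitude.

After the circuit, the state carries amplitude sqrt(2)/2 on |000>, sqrt(2)/2 on |001>, and 0 on every other basis state.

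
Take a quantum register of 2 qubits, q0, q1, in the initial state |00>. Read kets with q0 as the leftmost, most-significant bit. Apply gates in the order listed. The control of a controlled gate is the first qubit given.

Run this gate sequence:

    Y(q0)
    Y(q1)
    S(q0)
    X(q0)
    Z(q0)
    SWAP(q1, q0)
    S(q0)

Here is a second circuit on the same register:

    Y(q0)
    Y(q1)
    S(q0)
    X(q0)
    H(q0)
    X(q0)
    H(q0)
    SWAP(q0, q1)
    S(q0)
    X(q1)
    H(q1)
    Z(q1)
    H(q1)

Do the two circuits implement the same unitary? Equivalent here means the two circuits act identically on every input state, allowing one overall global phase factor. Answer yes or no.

Yes, they are equivalent — the unitaries differ by at most a global phase.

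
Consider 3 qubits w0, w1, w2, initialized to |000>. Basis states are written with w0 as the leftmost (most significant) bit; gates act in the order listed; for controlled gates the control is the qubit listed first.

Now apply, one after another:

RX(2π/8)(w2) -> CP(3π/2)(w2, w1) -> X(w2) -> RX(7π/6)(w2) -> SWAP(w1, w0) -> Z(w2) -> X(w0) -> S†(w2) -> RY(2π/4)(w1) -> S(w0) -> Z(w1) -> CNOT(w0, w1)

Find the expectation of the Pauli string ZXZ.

The expectation value of ZXZ is -sqrt(2)/4 + sqrt(6)/4.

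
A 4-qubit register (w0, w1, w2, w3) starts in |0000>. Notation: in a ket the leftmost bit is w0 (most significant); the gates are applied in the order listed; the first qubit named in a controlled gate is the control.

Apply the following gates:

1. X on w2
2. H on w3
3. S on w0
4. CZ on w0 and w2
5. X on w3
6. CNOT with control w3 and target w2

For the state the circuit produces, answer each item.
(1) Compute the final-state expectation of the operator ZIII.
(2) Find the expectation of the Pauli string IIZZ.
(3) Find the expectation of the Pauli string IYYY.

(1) In the final state, ZIII has expectation 1.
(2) The observable IIZZ averages to -1.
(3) In the final state, IYYY has expectation 0.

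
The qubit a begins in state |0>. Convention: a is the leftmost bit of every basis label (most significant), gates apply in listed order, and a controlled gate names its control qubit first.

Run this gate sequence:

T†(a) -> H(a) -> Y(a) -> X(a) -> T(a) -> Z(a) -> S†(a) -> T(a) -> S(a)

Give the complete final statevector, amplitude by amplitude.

The final amplitudes are sqrt(2)*I/2 on |0>, -sqrt(2)/2 on |1>.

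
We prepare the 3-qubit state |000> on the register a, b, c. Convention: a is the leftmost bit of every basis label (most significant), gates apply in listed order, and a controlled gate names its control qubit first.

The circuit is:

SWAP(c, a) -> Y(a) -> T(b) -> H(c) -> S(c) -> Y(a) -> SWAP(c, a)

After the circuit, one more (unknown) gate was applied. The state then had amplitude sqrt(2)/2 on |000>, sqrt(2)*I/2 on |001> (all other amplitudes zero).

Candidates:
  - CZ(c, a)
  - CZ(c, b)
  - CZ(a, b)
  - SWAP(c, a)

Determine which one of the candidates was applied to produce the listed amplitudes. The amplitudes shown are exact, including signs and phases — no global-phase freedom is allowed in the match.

It was SWAP(c, a) that produced the state shown.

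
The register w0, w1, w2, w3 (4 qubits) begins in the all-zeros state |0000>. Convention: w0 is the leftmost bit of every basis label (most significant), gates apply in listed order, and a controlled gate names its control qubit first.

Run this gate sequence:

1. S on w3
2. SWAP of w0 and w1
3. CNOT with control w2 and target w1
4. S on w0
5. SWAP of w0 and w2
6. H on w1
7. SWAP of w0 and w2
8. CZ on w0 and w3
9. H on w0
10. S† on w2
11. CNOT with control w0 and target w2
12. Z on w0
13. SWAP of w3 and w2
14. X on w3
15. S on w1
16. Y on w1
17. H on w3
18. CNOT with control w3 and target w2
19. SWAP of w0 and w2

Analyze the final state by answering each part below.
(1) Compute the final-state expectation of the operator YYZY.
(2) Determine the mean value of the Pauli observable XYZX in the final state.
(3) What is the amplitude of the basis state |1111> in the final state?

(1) In the final state, YYZY has expectation 1.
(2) In the final state, XYZX has expectation -1.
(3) |1111> carries amplitude -sqrt(2)*I/4 in the final state.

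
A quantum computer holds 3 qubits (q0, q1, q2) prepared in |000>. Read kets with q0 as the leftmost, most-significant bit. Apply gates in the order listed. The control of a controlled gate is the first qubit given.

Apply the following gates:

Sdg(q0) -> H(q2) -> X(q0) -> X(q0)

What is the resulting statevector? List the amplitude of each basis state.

After the circuit, the state carries amplitude sqrt(2)/2 on |000>, sqrt(2)/2 on |001>, and 0 on every other basis state. Key observation: gates 3-4 undo each other exactly, leaving only the rest of the circuit to track.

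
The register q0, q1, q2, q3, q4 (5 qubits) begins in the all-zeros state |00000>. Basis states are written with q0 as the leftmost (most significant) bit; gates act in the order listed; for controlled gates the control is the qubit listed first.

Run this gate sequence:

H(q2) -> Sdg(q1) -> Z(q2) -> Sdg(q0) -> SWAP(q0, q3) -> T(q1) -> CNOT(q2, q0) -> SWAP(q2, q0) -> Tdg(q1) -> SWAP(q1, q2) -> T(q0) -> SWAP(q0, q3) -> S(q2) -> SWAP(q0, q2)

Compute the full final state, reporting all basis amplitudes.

The final amplitudes are sqrt(2)/2 on |00000>, -sqrt(2)*exp(I*pi/4)/2 on |01010>, and 0 on every other basis state.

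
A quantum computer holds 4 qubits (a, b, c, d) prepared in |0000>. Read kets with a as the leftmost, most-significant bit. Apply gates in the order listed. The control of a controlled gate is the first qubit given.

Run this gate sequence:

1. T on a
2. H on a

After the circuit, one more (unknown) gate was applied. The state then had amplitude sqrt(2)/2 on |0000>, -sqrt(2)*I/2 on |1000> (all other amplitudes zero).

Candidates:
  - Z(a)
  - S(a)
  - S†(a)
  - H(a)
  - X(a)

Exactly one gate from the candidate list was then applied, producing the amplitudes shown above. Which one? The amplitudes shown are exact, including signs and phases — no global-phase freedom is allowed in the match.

The applied gate was S†(a).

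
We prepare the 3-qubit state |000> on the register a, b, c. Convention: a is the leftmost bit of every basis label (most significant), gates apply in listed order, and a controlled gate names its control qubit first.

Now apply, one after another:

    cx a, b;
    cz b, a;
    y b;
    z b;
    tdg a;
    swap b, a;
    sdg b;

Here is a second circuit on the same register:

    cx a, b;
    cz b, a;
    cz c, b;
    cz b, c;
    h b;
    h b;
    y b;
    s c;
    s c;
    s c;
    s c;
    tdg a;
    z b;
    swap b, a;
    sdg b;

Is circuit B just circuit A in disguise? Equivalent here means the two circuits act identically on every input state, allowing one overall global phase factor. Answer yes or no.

Yes — the two circuits implement the same unitary up to a global phase.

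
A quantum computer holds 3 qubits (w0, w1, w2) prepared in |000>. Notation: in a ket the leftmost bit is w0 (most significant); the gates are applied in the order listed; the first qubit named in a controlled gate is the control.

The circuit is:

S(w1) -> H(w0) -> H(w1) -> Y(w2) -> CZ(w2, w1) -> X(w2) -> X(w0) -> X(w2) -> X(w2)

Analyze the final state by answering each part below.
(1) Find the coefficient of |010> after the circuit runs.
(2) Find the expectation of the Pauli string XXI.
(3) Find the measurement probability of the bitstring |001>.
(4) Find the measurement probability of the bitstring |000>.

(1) |010> carries amplitude -I/2 in the final state. Key observation: the block from step 8 through step 9 cancels to the identity and can be dropped.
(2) In the final state, XXI has expectation -1.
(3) Outcome |001> occurs with probability 0.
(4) A full measurement returns |000> with probability 1/4.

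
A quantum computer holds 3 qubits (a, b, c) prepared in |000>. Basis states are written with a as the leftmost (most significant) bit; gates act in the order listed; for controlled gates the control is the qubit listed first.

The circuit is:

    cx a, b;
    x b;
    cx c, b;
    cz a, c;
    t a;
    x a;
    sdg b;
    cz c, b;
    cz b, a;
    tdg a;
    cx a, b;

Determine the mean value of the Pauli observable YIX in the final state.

The observable YIX averages to 0.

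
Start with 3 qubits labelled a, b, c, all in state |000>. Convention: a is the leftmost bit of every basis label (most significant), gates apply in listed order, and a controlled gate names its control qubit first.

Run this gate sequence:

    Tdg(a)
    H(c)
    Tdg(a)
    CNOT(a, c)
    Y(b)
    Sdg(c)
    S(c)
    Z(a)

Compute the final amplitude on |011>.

|011> carries amplitude sqrt(2)*I/2 in the final state.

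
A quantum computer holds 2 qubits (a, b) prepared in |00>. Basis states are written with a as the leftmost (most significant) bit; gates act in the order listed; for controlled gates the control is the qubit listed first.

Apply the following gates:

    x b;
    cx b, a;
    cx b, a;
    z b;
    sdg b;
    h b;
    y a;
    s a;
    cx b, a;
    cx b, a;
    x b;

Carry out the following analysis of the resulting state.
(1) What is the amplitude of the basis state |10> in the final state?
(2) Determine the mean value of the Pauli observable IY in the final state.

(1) |10> carries amplitude sqrt(2)*I/2 in the final state.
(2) The observable IY averages to 0.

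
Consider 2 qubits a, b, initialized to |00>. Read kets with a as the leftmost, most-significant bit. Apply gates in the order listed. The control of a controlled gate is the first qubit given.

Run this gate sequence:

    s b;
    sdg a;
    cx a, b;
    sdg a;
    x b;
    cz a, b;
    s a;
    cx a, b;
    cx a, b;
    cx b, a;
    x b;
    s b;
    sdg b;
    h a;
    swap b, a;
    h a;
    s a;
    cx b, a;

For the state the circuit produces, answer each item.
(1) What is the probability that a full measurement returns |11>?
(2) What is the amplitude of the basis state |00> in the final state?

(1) The probability of measuring |11> is 1/4.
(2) The final state's coefficient on |00> equals 1/2.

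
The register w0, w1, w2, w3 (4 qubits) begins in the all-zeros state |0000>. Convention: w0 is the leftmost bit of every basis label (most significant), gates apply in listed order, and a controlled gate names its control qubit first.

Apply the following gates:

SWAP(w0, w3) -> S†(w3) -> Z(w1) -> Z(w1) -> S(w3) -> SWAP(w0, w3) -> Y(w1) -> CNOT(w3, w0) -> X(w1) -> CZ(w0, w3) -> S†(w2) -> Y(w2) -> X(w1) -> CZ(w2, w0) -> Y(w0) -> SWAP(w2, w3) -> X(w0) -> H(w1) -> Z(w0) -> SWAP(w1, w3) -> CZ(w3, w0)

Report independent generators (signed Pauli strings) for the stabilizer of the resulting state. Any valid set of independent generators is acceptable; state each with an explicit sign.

The final state is stabilized by the group generated by -IIIX, +ZIII, -IZII, +IIZI; other independent generating sets are equally valid. Key observation: the block from step 1 through step 6 cancels to the identity and can be dropped.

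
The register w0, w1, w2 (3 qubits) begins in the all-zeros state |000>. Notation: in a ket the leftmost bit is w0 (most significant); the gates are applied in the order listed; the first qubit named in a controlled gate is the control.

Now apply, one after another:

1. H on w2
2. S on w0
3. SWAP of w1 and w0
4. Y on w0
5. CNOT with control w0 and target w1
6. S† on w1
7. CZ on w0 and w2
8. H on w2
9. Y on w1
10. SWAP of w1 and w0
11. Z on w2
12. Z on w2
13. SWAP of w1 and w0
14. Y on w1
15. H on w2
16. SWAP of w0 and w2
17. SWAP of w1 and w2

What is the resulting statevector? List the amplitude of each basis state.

The final amplitudes are sqrt(2)/2 on |011>, -sqrt(2)/2 on |111>, and 0 on every other basis state. Key observation: gates 8-15 undo each other exactly, leaving only the rest of the circuit to track.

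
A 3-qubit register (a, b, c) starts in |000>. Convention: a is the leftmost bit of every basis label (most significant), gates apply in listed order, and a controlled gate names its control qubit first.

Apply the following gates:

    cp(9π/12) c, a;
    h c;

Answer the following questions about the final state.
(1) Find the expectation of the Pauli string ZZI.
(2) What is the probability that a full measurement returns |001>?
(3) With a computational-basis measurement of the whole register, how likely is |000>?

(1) The expectation value of ZZI is 1.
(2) The probability of measuring |001> is 1/2.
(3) Outcome |000> occurs with probability 1/2.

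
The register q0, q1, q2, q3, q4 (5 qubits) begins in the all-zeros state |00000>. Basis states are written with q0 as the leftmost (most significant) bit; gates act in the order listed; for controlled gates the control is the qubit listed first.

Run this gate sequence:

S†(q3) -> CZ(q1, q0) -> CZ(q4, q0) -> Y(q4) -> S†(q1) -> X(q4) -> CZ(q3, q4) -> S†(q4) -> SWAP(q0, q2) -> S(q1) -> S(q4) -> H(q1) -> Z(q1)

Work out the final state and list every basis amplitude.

The resulting statevector has amplitude sqrt(2)*I/2 on |00000>, -sqrt(2)*I/2 on |01000>, and 0 on every other basis state.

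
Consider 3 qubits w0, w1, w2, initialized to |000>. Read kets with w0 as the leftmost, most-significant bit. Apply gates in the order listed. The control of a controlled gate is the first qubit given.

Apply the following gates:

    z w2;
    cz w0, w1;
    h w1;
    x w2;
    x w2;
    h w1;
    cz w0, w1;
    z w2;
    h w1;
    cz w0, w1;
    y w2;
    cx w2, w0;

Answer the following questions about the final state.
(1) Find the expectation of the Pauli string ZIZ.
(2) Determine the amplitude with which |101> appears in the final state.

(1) The expectation value of ZIZ is 1.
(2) The final state's coefficient on |101> equals sqrt(2)*I/2.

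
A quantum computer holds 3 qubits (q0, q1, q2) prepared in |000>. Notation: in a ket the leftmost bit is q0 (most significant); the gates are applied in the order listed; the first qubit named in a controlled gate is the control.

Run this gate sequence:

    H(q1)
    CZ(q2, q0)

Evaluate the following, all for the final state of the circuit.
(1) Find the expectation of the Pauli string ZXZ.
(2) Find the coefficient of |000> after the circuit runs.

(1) In the final state, ZXZ has expectation 1.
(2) The amplitude on |000> is sqrt(2)/2.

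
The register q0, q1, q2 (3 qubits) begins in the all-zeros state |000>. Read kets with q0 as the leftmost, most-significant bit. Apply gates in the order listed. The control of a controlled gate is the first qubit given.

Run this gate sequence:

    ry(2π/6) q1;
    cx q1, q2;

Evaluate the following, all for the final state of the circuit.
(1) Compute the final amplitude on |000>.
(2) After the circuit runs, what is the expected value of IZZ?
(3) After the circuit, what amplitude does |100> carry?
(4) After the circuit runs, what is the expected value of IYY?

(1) The amplitude on |000> is sqrt(3)/2.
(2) The observable IZZ averages to 1.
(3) The final state's coefficient on |100> equals 0.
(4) The expectation value of IYY is -sqrt(3)/2.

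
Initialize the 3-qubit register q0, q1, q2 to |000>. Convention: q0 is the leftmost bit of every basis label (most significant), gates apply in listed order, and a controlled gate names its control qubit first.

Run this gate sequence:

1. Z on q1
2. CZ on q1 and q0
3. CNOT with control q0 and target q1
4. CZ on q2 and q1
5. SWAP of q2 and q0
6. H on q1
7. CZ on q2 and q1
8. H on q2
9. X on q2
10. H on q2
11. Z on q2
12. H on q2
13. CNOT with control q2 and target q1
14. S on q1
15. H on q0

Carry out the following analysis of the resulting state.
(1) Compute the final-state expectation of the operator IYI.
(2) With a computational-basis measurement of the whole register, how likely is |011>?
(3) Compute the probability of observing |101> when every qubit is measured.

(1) In the final state, IYI has expectation 1.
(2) The probability of measuring |011> is 1/8.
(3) Outcome |101> occurs with probability 1/8.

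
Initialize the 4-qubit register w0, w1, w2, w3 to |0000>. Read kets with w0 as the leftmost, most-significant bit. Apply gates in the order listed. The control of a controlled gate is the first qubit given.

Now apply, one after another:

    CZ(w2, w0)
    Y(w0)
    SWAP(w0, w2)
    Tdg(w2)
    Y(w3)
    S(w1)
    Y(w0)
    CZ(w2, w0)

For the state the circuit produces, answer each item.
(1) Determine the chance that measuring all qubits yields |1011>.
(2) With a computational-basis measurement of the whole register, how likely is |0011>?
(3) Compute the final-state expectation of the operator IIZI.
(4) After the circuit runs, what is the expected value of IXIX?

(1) A full measurement returns |1011> with probability 1.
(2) A full measurement returns |0011> with probability 0.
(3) The expectation value of IIZI is -1.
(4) In the final state, IXIX has expectation 0.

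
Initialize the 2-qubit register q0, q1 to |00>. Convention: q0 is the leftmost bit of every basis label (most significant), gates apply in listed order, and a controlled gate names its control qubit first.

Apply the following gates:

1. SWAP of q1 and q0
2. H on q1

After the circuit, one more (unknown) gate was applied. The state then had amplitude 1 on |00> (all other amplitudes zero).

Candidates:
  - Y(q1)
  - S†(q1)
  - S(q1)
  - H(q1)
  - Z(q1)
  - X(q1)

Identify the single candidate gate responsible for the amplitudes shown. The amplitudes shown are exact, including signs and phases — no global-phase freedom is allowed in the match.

It was H(q1) that produced the state shown.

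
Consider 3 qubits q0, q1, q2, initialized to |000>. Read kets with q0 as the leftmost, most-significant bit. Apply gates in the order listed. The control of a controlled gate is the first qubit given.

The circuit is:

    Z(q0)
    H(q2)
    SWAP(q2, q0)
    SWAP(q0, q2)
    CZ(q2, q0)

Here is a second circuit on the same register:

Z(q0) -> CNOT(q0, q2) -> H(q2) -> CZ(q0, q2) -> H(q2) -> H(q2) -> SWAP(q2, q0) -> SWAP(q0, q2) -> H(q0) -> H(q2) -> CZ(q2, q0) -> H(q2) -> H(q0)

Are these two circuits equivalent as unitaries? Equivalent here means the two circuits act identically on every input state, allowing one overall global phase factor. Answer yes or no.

No — the two circuits implement different unitaries, even allowing a global phase.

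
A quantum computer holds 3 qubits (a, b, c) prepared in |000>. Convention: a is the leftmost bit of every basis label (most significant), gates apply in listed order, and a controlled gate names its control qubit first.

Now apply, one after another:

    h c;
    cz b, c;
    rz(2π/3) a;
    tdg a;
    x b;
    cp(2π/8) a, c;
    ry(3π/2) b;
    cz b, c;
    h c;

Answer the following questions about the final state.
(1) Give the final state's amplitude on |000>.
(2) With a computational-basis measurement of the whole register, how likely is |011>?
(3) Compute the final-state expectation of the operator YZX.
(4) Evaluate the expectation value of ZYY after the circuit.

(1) The amplitude on |000> is sqrt(2)*exp(2*I*pi/3)/2.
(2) Outcome |011> occurs with probability 1/2.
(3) The observable YZX averages to 0.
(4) The expectation value of ZYY is -1.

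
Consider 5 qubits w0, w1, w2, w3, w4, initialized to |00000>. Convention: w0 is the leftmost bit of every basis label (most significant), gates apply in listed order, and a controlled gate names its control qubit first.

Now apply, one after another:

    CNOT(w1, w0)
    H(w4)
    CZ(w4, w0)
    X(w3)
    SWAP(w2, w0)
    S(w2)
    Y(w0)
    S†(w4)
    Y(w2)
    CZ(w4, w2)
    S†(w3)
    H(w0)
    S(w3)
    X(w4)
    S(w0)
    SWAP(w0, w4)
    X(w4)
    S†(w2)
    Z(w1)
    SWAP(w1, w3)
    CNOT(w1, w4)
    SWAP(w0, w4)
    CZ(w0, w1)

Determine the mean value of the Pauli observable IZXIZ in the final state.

In the final state, IZXIZ has expectation 0.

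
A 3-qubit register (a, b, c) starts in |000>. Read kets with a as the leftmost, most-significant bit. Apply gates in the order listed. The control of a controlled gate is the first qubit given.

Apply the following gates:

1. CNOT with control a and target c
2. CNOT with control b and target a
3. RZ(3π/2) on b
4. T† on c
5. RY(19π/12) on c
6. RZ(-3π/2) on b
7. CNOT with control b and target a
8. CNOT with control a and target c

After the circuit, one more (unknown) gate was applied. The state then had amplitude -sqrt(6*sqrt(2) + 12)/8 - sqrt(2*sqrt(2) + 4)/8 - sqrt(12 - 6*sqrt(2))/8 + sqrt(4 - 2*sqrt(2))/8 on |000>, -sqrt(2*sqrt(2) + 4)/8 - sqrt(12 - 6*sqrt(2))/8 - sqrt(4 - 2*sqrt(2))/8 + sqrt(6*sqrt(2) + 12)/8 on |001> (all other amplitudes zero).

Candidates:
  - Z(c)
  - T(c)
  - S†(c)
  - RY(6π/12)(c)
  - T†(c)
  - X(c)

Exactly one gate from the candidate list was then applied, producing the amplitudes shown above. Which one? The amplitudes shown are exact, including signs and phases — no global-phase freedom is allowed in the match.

It was RY(6π/12)(c) that produced the state shown.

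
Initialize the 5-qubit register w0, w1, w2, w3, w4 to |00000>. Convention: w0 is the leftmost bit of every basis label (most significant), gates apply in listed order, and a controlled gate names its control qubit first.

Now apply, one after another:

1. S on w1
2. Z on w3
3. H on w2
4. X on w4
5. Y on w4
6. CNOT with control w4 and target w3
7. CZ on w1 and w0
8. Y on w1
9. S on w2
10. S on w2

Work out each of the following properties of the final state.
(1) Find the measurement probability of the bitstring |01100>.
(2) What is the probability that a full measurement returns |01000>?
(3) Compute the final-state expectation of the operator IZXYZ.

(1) The probability of measuring |01100> is 1/2.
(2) The probability of measuring |01000> is 1/2.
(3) The expectation value of IZXYZ is 0.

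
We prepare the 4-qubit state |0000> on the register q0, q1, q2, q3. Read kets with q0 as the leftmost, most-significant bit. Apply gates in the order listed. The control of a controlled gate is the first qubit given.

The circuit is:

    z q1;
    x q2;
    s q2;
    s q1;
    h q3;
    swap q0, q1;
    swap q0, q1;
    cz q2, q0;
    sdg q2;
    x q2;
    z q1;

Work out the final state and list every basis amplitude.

The resulting statevector has amplitude sqrt(2)/2 on |0000>, sqrt(2)/2 on |0001>, and 0 on every other basis state.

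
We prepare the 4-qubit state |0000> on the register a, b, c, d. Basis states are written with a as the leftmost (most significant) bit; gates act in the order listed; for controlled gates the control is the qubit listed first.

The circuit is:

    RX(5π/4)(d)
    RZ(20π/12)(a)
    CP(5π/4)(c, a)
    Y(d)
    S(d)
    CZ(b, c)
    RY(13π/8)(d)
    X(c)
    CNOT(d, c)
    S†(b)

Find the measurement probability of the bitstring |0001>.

The probability of measuring |0001> is -sqrt(2)*cos(3*pi/16)**2/4 + sqrt(2)*sin(3*pi/16)**2/4 + sin(3*pi/16)**2/2 + 2*sqrt(1/2 - sqrt(2)/4)*sqrt(sqrt(2)/4 + 1/2)*sin(3*pi/16)*cos(3*pi/16) + cos(3*pi/16)**2/2.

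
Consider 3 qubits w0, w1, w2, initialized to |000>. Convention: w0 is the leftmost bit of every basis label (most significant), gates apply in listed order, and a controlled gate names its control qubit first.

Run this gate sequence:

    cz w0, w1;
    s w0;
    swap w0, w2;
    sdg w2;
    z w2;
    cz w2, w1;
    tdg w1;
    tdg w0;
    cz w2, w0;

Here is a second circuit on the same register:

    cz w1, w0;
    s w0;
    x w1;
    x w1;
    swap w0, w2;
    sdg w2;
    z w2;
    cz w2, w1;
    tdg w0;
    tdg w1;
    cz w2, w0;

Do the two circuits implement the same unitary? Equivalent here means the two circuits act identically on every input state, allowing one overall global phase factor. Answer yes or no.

Yes: on every input state the two circuits agree up to one overall phase factor.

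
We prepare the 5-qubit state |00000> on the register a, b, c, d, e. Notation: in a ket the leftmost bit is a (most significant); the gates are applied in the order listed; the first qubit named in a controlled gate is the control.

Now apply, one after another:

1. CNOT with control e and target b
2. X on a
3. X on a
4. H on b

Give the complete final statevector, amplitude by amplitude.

The final amplitudes are sqrt(2)/2 on |00000>, sqrt(2)/2 on |01000>, and 0 on every other basis state.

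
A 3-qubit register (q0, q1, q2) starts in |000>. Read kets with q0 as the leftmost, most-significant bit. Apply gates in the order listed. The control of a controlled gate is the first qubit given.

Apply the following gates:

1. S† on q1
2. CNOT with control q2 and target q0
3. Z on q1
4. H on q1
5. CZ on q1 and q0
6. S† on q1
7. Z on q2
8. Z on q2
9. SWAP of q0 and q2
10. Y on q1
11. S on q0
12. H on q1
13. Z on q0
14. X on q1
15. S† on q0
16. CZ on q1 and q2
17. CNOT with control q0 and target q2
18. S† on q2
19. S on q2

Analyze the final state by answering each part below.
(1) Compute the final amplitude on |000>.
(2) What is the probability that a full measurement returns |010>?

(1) |000> carries amplitude -1/2 - I/2 in the final state.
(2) The probability of measuring |010> is 1/2.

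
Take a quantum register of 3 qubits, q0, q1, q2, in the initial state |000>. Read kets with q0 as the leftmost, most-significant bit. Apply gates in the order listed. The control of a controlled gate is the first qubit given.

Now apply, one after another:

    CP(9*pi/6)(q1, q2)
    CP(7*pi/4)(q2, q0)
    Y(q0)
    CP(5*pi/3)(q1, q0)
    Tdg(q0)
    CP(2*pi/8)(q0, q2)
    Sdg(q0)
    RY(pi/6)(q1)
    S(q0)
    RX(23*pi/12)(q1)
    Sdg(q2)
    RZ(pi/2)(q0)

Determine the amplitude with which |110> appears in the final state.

The final state's coefficient on |110> equals -3*sqrt(4 - 2*sqrt(2))/16 - sqrt(12 - 6*sqrt(2))/16 + sqrt(2*sqrt(2) + 4)/16 + sqrt(6*sqrt(2) + 12)/16 - 3*I*sqrt(2*sqrt(2) + 4)/16 - I*sqrt(12 - 6*sqrt(2))/16 + I*sqrt(4 - 2*sqrt(2))/16 + I*sqrt(6*sqrt(2) + 12)/16.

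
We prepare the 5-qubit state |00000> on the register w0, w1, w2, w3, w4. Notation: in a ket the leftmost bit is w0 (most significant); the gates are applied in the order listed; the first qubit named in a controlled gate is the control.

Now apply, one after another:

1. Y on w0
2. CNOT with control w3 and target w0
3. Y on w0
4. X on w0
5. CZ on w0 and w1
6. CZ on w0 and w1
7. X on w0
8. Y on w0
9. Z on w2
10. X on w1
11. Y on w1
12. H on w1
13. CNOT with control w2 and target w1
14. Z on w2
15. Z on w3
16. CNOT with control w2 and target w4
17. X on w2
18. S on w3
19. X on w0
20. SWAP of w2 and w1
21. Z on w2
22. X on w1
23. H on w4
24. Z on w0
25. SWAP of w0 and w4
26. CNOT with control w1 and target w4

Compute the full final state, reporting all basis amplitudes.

After the circuit, the state carries amplitude 1/2 on |00000>, -1/2 on |00100>, 1/2 on |10000>, -1/2 on |10100>, and 0 on every other basis state.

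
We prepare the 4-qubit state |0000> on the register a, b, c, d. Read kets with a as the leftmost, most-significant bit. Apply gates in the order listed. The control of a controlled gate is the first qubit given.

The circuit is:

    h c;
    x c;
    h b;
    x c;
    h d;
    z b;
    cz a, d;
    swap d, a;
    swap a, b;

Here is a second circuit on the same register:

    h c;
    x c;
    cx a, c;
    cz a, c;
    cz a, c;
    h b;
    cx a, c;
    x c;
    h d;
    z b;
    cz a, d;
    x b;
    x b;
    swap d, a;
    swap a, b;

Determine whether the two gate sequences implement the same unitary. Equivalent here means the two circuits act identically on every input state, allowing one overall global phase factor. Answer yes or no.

Yes: on every input state the two circuits agree up to one overall phase factor.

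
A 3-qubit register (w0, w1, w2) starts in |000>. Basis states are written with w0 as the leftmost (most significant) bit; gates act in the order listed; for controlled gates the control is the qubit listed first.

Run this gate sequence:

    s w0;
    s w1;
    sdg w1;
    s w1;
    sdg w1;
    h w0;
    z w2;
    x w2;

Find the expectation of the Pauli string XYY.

The observable XYY averages to 0. Key observation: steps 2-5 multiply out to the identity, so the circuit reduces to the remaining gates.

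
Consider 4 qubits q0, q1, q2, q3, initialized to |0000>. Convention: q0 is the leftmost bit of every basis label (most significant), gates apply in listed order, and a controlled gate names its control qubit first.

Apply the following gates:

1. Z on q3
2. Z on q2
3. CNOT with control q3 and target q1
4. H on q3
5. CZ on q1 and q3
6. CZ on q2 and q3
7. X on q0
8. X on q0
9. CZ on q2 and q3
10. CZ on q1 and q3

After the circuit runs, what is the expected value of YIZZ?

The expectation value of YIZZ is 0. Key observation: gates 5-10 undo each other exactly, leaving only the rest of the circuit to track.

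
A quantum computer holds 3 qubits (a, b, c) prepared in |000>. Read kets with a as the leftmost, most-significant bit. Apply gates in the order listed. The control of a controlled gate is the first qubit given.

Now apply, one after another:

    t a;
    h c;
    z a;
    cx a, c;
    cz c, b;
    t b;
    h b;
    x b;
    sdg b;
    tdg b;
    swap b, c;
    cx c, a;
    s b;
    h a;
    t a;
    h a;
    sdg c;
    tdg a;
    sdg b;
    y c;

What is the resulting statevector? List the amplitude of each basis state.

After the circuit, the state carries amplitude -I/4 + exp(I*pi/4)/4 on |000>, exp(3*I*pi/4)/4 + I/4 on |001>, -I/4 + exp(I*pi/4)/4 on |010>, exp(3*I*pi/4)/4 + I/4 on |011>, 1/4 + exp(I*pi/4)/4 on |100>, -I/4 + exp(I*pi/4)/4 on |101>, 1/4 + exp(I*pi/4)/4 on |110>, -I/4 + exp(I*pi/4)/4 on |111>.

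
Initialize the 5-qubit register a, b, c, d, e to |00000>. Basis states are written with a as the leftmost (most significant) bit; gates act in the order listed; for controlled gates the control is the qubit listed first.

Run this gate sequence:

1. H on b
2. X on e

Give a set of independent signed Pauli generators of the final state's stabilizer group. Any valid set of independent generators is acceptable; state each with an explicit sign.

One valid set of independent stabilizer generators is +IXIII, +ZIIII, +IIZII, +IIIZI, -IIIIZ (any independent generating set of the same group is equally correct).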